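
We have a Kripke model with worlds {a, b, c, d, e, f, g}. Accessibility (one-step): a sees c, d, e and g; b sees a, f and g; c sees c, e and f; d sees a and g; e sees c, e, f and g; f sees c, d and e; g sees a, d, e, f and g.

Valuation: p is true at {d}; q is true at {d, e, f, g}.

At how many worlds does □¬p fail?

a: successors {c, d, e, g}; ¬p there: c:T, d:F, e:T, g:T. ✗
b: successors {a, f, g}; ¬p there: a:T, f:T, g:T. ✓
c: successors {c, e, f}; ¬p there: c:T, e:T, f:T. ✓
d: successors {a, g}; ¬p there: a:T, g:T. ✓
e: successors {c, e, f, g}; ¬p there: c:T, e:T, f:T, g:T. ✓
f: successors {c, d, e}; ¬p there: c:T, d:F, e:T. ✗
g: successors {a, d, e, f, g}; ¬p there: a:T, d:F, e:T, f:T, g:T. ✗
Satisfying worlds: {b, c, d, e}.
So □¬p fails at the other 3 worlds.

3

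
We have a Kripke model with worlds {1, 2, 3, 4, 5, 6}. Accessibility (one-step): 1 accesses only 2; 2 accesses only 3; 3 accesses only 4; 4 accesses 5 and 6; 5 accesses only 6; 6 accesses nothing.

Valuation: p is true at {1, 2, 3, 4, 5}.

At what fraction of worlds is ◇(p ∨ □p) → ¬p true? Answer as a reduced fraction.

1: ◇(p ∨ □p) is T, ¬p is F. ✗
2: ◇(p ∨ □p) is T, ¬p is F. ✗
3: ◇(p ∨ □p) is T, ¬p is F. ✗
4: ◇(p ∨ □p) is T, ¬p is F. ✗
5: ◇(p ∨ □p) is T, ¬p is F. ✗
6: ◇(p ∨ □p) is F, ¬p is T. ✓
That's 1 of 6 worlds, so 1/6.

1/6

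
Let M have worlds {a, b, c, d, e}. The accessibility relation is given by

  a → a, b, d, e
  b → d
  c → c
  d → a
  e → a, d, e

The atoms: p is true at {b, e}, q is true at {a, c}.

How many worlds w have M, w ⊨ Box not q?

a: successors {a, b, d, e}; not q there: a:F, b:T, d:T, e:T. ✗
b: successors {d}; not q there: d:T. ✓
c: successors {c}; not q there: c:F. ✗
d: successors {a}; not q there: a:F. ✗
e: successors {a, d, e}; not q there: a:F, d:T, e:T. ✗
Satisfying worlds: {b}.

1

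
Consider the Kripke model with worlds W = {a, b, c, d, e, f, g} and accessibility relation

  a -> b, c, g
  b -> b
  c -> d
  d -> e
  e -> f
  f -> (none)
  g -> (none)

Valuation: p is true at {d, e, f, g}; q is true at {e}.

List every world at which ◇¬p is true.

{a, b}

a: successors {b, c, g}; ¬p there: b:T, c:T, g:F. ✓
b: successors {b}; ¬p there: b:T. ✓
c: successors {d}; ¬p there: d:F. ✗
d: successors {e}; ¬p there: e:F. ✗
e: successors {f}; ¬p there: f:F. ✗
f: no successors, so ◇¬p fails. ✗
g: no successors, so ◇¬p fails. ✗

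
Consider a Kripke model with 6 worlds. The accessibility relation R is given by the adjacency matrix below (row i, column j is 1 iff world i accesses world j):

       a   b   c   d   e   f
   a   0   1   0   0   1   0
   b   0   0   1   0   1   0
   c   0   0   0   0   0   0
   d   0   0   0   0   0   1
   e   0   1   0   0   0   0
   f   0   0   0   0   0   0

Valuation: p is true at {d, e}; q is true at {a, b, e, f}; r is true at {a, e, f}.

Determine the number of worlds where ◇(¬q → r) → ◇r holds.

5

a: ◇(¬q → r) is T, ◇r is T. ✓
b: ◇(¬q → r) is T, ◇r is T. ✓
c: ◇(¬q → r) is F, ◇r is F. ✓
d: ◇(¬q → r) is T, ◇r is T. ✓
e: ◇(¬q → r) is T, ◇r is F. ✗
f: ◇(¬q → r) is F, ◇r is F. ✓
Satisfying worlds: {a, b, c, d, f}.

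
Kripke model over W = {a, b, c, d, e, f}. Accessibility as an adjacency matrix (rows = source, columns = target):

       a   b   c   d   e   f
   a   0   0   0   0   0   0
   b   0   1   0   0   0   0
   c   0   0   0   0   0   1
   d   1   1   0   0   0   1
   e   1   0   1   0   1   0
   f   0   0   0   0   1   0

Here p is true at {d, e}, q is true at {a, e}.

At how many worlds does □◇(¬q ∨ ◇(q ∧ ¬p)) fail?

2

a: no successors, so □◇(¬q ∨ ◇(q ∧ ¬p)) holds vacuously. ✓
b: successors {b}; ◇(¬q ∨ ◇(q ∧ ¬p)) there: b:T. ✓
c: successors {f}; ◇(¬q ∨ ◇(q ∧ ¬p)) there: f:T. ✓
d: successors {a, b, f}; ◇(¬q ∨ ◇(q ∧ ¬p)) there: a:F, b:T, f:T. ✗
e: successors {a, c, e}; ◇(¬q ∨ ◇(q ∧ ¬p)) there: a:F, c:T, e:T. ✗
f: successors {e}; ◇(¬q ∨ ◇(q ∧ ¬p)) there: e:T. ✓
Satisfying worlds: {a, b, c, f}.
So □◇(¬q ∨ ◇(q ∧ ¬p)) fails at the other 2 worlds.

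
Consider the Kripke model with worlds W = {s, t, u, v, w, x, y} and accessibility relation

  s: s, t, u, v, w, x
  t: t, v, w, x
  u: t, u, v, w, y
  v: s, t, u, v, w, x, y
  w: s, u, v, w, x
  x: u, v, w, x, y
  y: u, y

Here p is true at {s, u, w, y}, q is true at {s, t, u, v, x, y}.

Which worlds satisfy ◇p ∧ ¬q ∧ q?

s: ◇p ∧ ¬q is F, q is T. ✗
t: ◇p ∧ ¬q is F, q is T. ✗
u: ◇p ∧ ¬q is F, q is T. ✗
v: ◇p ∧ ¬q is F, q is T. ✗
w: ◇p ∧ ¬q is T, q is F. ✗
x: ◇p ∧ ¬q is F, q is T. ✗
y: ◇p ∧ ¬q is F, q is T. ✗

∅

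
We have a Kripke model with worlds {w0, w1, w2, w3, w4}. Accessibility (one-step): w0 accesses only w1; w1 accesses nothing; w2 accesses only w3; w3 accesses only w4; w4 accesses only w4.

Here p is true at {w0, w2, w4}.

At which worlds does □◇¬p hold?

w0: successors {w1}; ◇¬p there: w1:F. ✗
w1: no successors, so □◇¬p holds vacuously. ✓
w2: successors {w3}; ◇¬p there: w3:F. ✗
w3: successors {w4}; ◇¬p there: w4:F. ✗
w4: successors {w4}; ◇¬p there: w4:F. ✗

{w1}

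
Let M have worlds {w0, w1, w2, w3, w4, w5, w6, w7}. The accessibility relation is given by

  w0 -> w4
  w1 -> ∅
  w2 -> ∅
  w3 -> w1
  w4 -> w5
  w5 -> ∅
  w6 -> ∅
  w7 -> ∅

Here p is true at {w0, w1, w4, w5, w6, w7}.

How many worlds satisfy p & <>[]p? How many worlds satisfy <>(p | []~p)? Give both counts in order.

For p & <>[]p:
w0: p is T, <>[]p is T. ✓
w1: p is T, <>[]p is F. ✗
w2: p is F, <>[]p is F. ✗
w3: p is F, <>[]p is T. ✗
w4: p is T, <>[]p is T. ✓
w5: p is T, <>[]p is F. ✗
w6: p is T, <>[]p is F. ✗
w7: p is T, <>[]p is F. ✗
— 2 worlds.
For <>(p | []~p):
w0: successors {w4}; p | []~p there: w4:T. ✓
w1: no successors, so <>(p | []~p) fails. ✗
w2: no successors, so <>(p | []~p) fails. ✗
w3: successors {w1}; p | []~p there: w1:T. ✓
w4: successors {w5}; p | []~p there: w5:T. ✓
w5: no successors, so <>(p | []~p) fails. ✗
w6: no successors, so <>(p | []~p) fails. ✗
w7: no successors, so <>(p | []~p) fails. ✗
— 3 worlds.

2 and 3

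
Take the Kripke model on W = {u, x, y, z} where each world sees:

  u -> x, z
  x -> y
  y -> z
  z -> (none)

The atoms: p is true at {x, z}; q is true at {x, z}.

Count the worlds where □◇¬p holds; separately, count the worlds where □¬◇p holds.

For □◇¬p:
u: successors {x, z}; ◇¬p there: x:T, z:F. ✗
x: successors {y}; ◇¬p there: y:F. ✗
y: successors {z}; ◇¬p there: z:F. ✗
z: no successors, so □◇¬p holds vacuously. ✓
— 1 world.
For □¬◇p:
u: successors {x, z}; ¬◇p there: x:T, z:T. ✓
x: successors {y}; ¬◇p there: y:F. ✗
y: successors {z}; ¬◇p there: z:T. ✓
z: no successors, so □¬◇p holds vacuously. ✓
— 3 worlds.

1 and 3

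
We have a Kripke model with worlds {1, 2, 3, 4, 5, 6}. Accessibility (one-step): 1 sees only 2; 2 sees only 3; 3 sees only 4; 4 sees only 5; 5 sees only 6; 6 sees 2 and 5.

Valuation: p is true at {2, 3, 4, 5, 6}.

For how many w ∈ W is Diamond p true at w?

6

1: successors {2}; p there: 2:T. ✓
2: successors {3}; p there: 3:T. ✓
3: successors {4}; p there: 4:T. ✓
4: successors {5}; p there: 5:T. ✓
5: successors {6}; p there: 6:T. ✓
6: successors {2, 5}; p there: 2:T, 5:T. ✓
Satisfying worlds: {1, 2, 3, 4, 5, 6}.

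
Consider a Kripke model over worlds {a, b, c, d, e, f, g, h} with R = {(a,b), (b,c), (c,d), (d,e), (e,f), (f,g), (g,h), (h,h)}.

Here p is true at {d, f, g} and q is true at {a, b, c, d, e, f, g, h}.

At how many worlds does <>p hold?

3

a: successors {b}; p there: b:F. ✗
b: successors {c}; p there: c:F. ✗
c: successors {d}; p there: d:T. ✓
d: successors {e}; p there: e:F. ✗
e: successors {f}; p there: f:T. ✓
f: successors {g}; p there: g:T. ✓
g: successors {h}; p there: h:F. ✗
h: successors {h}; p there: h:F. ✗
Satisfying worlds: {c, e, f}.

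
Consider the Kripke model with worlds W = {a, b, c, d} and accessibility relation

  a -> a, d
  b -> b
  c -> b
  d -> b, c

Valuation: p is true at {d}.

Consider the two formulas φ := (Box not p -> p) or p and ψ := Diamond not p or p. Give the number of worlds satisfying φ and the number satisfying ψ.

For (Box not p -> p) or p:
a: Box not p -> p is T, p is F. ✓
b: Box not p -> p is F, p is F. ✗
c: Box not p -> p is F, p is F. ✗
d: Box not p -> p is T, p is T. ✓
— 2 worlds.
For Diamond not p or p:
a: Diamond not p is T, p is F. ✓
b: Diamond not p is T, p is F. ✓
c: Diamond not p is T, p is F. ✓
d: Diamond not p is T, p is T. ✓
— 4 worlds.

2 and 4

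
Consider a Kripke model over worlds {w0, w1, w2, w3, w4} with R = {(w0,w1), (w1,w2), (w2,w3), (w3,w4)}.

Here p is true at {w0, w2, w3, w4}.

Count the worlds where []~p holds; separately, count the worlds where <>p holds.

For []~p:
w0: successors {w1}; ~p there: w1:T. ✓
w1: successors {w2}; ~p there: w2:F. ✗
w2: successors {w3}; ~p there: w3:F. ✗
w3: successors {w4}; ~p there: w4:F. ✗
w4: no successors, so []~p holds vacuously. ✓
— 2 worlds.
For <>p:
w0: successors {w1}; p there: w1:F. ✗
w1: successors {w2}; p there: w2:T. ✓
w2: successors {w3}; p there: w3:T. ✓
w3: successors {w4}; p there: w4:T. ✓
w4: no successors, so <>p fails. ✗
— 3 worlds.

2 and 3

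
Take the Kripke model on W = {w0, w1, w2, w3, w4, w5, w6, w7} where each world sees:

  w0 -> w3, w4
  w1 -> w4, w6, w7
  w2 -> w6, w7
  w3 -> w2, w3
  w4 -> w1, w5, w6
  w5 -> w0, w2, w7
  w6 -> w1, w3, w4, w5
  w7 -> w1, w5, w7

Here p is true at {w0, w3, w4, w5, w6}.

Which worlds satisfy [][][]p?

w0: successors {w3, w4}; [][]p there: w3:F, w4:F. ✗
w1: successors {w4, w6, w7}; [][]p there: w4:F, w6:F, w7:F. ✗
w2: successors {w6, w7}; [][]p there: w6:F, w7:F. ✗
w3: successors {w2, w3}; [][]p there: w2:F, w3:F. ✗
w4: successors {w1, w5, w6}; [][]p there: w1:F, w5:F, w6:F. ✗
w5: successors {w0, w2, w7}; [][]p there: w0:F, w2:F, w7:F. ✗
w6: successors {w1, w3, w4, w5}; [][]p there: w1:F, w3:F, w4:F, w5:F. ✗
w7: successors {w1, w5, w7}; [][]p there: w1:F, w5:F, w7:F. ✗

∅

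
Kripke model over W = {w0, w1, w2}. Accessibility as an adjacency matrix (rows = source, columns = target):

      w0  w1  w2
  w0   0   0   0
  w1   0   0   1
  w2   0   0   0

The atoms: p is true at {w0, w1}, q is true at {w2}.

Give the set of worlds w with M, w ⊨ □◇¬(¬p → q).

w0: no successors, so □◇¬(¬p → q) holds vacuously. ✓
w1: successors {w2}; ◇¬(¬p → q) there: w2:F. ✗
w2: no successors, so □◇¬(¬p → q) holds vacuously. ✓

{w0, w2}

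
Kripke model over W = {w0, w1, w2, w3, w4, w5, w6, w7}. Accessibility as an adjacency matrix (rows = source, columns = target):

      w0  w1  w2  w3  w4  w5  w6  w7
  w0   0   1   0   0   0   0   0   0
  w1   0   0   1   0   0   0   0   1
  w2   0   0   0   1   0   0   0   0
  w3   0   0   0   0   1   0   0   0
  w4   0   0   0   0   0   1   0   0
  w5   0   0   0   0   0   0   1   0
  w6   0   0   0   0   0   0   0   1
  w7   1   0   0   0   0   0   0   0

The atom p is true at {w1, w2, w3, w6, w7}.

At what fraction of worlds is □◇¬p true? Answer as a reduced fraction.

w0: successors {w1}; ◇¬p there: w1:F. ✗
w1: successors {w2, w7}; ◇¬p there: w2:F, w7:T. ✗
w2: successors {w3}; ◇¬p there: w3:T. ✓
w3: successors {w4}; ◇¬p there: w4:T. ✓
w4: successors {w5}; ◇¬p there: w5:F. ✗
w5: successors {w6}; ◇¬p there: w6:F. ✗
w6: successors {w7}; ◇¬p there: w7:T. ✓
w7: successors {w0}; ◇¬p there: w0:F. ✗
That's 3 of 8 worlds, so 3/8.

3/8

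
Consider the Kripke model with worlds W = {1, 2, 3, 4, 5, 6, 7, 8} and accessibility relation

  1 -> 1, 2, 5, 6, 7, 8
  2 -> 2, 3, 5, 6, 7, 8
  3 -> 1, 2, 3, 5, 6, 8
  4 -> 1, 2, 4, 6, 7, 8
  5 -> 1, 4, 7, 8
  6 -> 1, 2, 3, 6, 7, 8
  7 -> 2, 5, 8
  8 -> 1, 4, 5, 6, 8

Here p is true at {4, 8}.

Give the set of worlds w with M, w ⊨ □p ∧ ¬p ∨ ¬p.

1: □p ∧ ¬p is F, ¬p is T. ✓
2: □p ∧ ¬p is F, ¬p is T. ✓
3: □p ∧ ¬p is F, ¬p is T. ✓
4: □p ∧ ¬p is F, ¬p is F. ✗
5: □p ∧ ¬p is F, ¬p is T. ✓
6: □p ∧ ¬p is F, ¬p is T. ✓
7: □p ∧ ¬p is F, ¬p is T. ✓
8: □p ∧ ¬p is F, ¬p is F. ✗

{1, 2, 3, 5, 6, 7}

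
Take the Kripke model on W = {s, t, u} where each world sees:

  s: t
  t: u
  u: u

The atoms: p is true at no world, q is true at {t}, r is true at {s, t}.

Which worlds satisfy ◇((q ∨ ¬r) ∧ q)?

s: successors {t}; (q ∨ ¬r) ∧ q there: t:T. ✓
t: successors {u}; (q ∨ ¬r) ∧ q there: u:F. ✗
u: successors {u}; (q ∨ ¬r) ∧ q there: u:F. ✗

{s}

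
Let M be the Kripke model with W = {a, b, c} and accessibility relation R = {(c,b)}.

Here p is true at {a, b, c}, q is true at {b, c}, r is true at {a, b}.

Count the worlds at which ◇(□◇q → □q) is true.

1

a: no successors, so ◇(□◇q → □q) fails. ✗
b: no successors, so ◇(□◇q → □q) fails. ✗
c: successors {b}; □◇q → □q there: b:T. ✓
Satisfying worlds: {c}.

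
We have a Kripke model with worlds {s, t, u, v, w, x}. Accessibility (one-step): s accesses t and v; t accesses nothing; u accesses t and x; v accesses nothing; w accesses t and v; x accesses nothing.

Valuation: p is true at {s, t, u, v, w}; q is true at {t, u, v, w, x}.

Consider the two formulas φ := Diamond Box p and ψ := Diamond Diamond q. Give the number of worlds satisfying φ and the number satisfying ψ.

3 and 0

For Diamond Box p:
s: successors {t, v}; Box p there: t:T, v:T. ✓
t: no successors, so Diamond Box p fails. ✗
u: successors {t, x}; Box p there: t:T, x:T. ✓
v: no successors, so Diamond Box p fails. ✗
w: successors {t, v}; Box p there: t:T, v:T. ✓
x: no successors, so Diamond Box p fails. ✗
— 3 worlds.
For Diamond Diamond q:
s: successors {t, v}; Diamond q there: t:F, v:F. ✗
t: no successors, so Diamond Diamond q fails. ✗
u: successors {t, x}; Diamond q there: t:F, x:F. ✗
v: no successors, so Diamond Diamond q fails. ✗
w: successors {t, v}; Diamond q there: t:F, v:F. ✗
x: no successors, so Diamond Diamond q fails. ✗
— 0 worlds.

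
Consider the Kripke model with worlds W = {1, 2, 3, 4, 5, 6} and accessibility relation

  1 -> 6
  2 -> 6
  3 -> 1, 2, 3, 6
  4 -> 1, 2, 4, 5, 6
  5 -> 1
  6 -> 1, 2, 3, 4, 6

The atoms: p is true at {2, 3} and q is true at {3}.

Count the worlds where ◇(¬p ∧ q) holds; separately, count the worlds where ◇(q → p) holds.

For ◇(¬p ∧ q):
1: successors {6}; ¬p ∧ q there: 6:F. ✗
2: successors {6}; ¬p ∧ q there: 6:F. ✗
3: successors {1, 2, 3, 6}; ¬p ∧ q there: 1:F, 2:F, 3:F, 6:F. ✗
4: successors {1, 2, 4, 5, 6}; ¬p ∧ q there: 1:F, 2:F, 4:F, 5:F, 6:F. ✗
5: successors {1}; ¬p ∧ q there: 1:F. ✗
6: successors {1, 2, 3, 4, 6}; ¬p ∧ q there: 1:F, 2:F, 3:F, 4:F, 6:F. ✗
— 0 worlds.
For ◇(q → p):
1: successors {6}; q → p there: 6:T. ✓
2: successors {6}; q → p there: 6:T. ✓
3: successors {1, 2, 3, 6}; q → p there: 1:T, 2:T, 3:T, 6:T. ✓
4: successors {1, 2, 4, 5, 6}; q → p there: 1:T, 2:T, 4:T, 5:T, 6:T. ✓
5: successors {1}; q → p there: 1:T. ✓
6: successors {1, 2, 3, 4, 6}; q → p there: 1:T, 2:T, 3:T, 4:T, 6:T. ✓
— 6 worlds.

0 and 6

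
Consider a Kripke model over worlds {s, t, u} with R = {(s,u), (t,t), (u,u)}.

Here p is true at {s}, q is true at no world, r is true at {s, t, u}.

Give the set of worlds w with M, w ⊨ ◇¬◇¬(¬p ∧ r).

{s, t, u}

s: successors {u}; ¬◇¬(¬p ∧ r) there: u:T. ✓
t: successors {t}; ¬◇¬(¬p ∧ r) there: t:T. ✓
u: successors {u}; ¬◇¬(¬p ∧ r) there: u:T. ✓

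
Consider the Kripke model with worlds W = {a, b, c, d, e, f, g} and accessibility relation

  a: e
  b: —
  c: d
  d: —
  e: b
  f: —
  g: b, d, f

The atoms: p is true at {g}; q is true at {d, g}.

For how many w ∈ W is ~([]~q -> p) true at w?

5

a: []~q -> p is F. ✓
b: []~q -> p is F. ✓
c: []~q -> p is T. ✗
d: []~q -> p is F. ✓
e: []~q -> p is F. ✓
f: []~q -> p is F. ✓
g: []~q -> p is T. ✗
Satisfying worlds: {a, b, d, e, f}.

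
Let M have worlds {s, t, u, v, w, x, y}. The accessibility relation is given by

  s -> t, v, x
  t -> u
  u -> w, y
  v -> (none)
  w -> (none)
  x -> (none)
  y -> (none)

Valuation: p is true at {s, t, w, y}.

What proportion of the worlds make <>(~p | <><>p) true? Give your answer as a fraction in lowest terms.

s: successors {t, v, x}; ~p | <><>p there: t:T, v:T, x:T. ✓
t: successors {u}; ~p | <><>p there: u:T. ✓
u: successors {w, y}; ~p | <><>p there: w:F, y:F. ✗
v: no successors, so <>(~p | <><>p) fails. ✗
w: no successors, so <>(~p | <><>p) fails. ✗
x: no successors, so <>(~p | <><>p) fails. ✗
y: no successors, so <>(~p | <><>p) fails. ✗
That's 2 of 7 worlds, so 2/7.

2/7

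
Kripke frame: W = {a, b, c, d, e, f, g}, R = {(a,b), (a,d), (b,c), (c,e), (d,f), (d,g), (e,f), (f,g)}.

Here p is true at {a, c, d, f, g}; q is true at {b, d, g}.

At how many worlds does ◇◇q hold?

a: successors {b, d}; ◇q there: b:F, d:T. ✓
b: successors {c}; ◇q there: c:F. ✗
c: successors {e}; ◇q there: e:F. ✗
d: successors {f, g}; ◇q there: f:T, g:F. ✓
e: successors {f}; ◇q there: f:T. ✓
f: successors {g}; ◇q there: g:F. ✗
g: no successors, so ◇◇q fails. ✗
Satisfying worlds: {a, d, e}.

3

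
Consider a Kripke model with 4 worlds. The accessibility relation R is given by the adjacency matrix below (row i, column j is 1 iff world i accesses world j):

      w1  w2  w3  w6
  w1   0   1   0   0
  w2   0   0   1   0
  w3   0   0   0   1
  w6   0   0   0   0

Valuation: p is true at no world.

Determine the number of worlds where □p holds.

1

w1: successors {w2}; p there: w2:F. ✗
w2: successors {w3}; p there: w3:F. ✗
w3: successors {w6}; p there: w6:F. ✗
w6: no successors, so □p holds vacuously. ✓
Satisfying worlds: {w6}.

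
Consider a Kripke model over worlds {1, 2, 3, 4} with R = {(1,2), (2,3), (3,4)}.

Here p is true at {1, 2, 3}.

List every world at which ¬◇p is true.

{3, 4}

1: ◇p is T. ✗
2: ◇p is T. ✗
3: ◇p is F. ✓
4: ◇p is F. ✓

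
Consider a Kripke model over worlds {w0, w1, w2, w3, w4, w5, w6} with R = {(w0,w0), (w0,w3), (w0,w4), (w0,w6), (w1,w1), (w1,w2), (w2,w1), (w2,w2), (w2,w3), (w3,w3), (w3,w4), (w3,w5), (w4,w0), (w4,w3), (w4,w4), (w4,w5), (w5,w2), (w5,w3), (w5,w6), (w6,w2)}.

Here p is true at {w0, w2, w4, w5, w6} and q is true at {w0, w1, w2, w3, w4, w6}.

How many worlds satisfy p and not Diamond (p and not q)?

w0: p is T, not Diamond (p and not q) is T. ✓
w1: p is F, not Diamond (p and not q) is T. ✗
w2: p is T, not Diamond (p and not q) is T. ✓
w3: p is F, not Diamond (p and not q) is F. ✗
w4: p is T, not Diamond (p and not q) is F. ✗
w5: p is T, not Diamond (p and not q) is T. ✓
w6: p is T, not Diamond (p and not q) is T. ✓
Satisfying worlds: {w0, w2, w5, w6}.

4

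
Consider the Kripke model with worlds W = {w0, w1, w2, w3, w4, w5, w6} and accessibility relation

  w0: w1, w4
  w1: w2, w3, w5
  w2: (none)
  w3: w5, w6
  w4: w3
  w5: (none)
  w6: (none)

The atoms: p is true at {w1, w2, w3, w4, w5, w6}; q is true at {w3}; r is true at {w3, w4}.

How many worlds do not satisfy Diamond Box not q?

w0: successors {w1, w4}; Box not q there: w1:F, w4:F. ✗
w1: successors {w2, w3, w5}; Box not q there: w2:T, w3:T, w5:T. ✓
w2: no successors, so Diamond Box not q fails. ✗
w3: successors {w5, w6}; Box not q there: w5:T, w6:T. ✓
w4: successors {w3}; Box not q there: w3:T. ✓
w5: no successors, so Diamond Box not q fails. ✗
w6: no successors, so Diamond Box not q fails. ✗
Satisfying worlds: {w1, w3, w4}.
So Diamond Box not q fails at the other 4 worlds.

4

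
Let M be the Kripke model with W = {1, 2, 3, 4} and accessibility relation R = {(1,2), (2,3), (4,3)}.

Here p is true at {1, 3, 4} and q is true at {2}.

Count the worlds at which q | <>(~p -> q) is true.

3

1: q is F, <>(~p -> q) is T. ✓
2: q is T, <>(~p -> q) is T. ✓
3: q is F, <>(~p -> q) is F. ✗
4: q is F, <>(~p -> q) is T. ✓
Satisfying worlds: {1, 2, 4}.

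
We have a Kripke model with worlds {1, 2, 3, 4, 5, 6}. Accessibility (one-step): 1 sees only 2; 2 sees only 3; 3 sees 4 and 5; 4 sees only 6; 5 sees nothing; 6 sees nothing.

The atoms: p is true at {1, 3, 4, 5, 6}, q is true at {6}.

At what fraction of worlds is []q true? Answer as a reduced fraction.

1/2

1: successors {2}; q there: 2:F. ✗
2: successors {3}; q there: 3:F. ✗
3: successors {4, 5}; q there: 4:F, 5:F. ✗
4: successors {6}; q there: 6:T. ✓
5: no successors, so []q holds vacuously. ✓
6: no successors, so []q holds vacuously. ✓
That's 3 of 6 worlds, so 3/6 = 1/2.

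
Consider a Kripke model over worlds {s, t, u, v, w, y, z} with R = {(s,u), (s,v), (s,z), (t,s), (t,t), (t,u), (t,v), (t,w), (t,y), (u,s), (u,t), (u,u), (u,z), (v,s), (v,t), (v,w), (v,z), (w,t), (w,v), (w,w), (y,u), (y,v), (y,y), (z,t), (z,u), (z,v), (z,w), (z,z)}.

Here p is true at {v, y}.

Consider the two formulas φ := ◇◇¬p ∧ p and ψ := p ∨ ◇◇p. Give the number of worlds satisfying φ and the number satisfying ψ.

2 and 7

For ◇◇¬p ∧ p:
s: ◇◇¬p is T, p is F. ✗
t: ◇◇¬p is T, p is F. ✗
u: ◇◇¬p is T, p is F. ✗
v: ◇◇¬p is T, p is T. ✓
w: ◇◇¬p is T, p is F. ✗
y: ◇◇¬p is T, p is T. ✓
z: ◇◇¬p is T, p is F. ✗
— 2 worlds.
For p ∨ ◇◇p:
s: p is F, ◇◇p is T. ✓
t: p is F, ◇◇p is T. ✓
u: p is F, ◇◇p is T. ✓
v: p is T, ◇◇p is T. ✓
w: p is F, ◇◇p is T. ✓
y: p is T, ◇◇p is T. ✓
z: p is F, ◇◇p is T. ✓
— 7 worlds.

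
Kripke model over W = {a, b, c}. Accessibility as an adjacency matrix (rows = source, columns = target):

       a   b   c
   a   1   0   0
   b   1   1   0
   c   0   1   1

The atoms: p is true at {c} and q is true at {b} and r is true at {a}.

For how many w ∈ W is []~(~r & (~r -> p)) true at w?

2

a: successors {a}; ~(~r & (~r -> p)) there: a:T. ✓
b: successors {a, b}; ~(~r & (~r -> p)) there: a:T, b:T. ✓
c: successors {b, c}; ~(~r & (~r -> p)) there: b:T, c:F. ✗
Satisfying worlds: {a, b}.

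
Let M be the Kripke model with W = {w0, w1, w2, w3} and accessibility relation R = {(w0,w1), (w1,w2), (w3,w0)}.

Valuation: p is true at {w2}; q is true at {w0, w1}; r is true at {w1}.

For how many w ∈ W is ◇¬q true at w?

1

w0: successors {w1}; ¬q there: w1:F. ✗
w1: successors {w2}; ¬q there: w2:T. ✓
w2: no successors, so ◇¬q fails. ✗
w3: successors {w0}; ¬q there: w0:F. ✗
Satisfying worlds: {w1}.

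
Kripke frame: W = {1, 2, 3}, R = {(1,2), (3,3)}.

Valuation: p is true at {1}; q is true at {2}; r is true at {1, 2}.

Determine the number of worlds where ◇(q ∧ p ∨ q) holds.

1

1: successors {2}; q ∧ p ∨ q there: 2:T. ✓
2: no successors, so ◇(q ∧ p ∨ q) fails. ✗
3: successors {3}; q ∧ p ∨ q there: 3:F. ✗
Satisfying worlds: {1}.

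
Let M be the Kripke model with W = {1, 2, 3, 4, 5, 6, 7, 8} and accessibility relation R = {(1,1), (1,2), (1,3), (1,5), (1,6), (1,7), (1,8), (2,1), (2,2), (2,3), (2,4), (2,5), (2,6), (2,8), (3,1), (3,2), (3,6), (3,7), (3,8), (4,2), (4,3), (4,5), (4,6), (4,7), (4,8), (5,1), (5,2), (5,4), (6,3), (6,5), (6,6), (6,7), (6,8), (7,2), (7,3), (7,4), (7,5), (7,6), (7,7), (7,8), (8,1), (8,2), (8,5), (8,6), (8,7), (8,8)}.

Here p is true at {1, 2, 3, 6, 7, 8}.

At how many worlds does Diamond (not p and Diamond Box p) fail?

1: successors {1, 2, 3, 5, 6, 7, 8}; not p and Diamond Box p there: 1:F, 2:F, 3:F, 5:F, 6:F, 7:F, 8:F. ✗
2: successors {1, 2, 3, 4, 5, 6, 8}; not p and Diamond Box p there: 1:F, 2:F, 3:F, 4:T, 5:F, 6:F, 8:F. ✓
3: successors {1, 2, 6, 7, 8}; not p and Diamond Box p there: 1:F, 2:F, 6:F, 7:F, 8:F. ✗
4: successors {2, 3, 5, 6, 7, 8}; not p and Diamond Box p there: 2:F, 3:F, 5:F, 6:F, 7:F, 8:F. ✗
5: successors {1, 2, 4}; not p and Diamond Box p there: 1:F, 2:F, 4:T. ✓
6: successors {3, 5, 6, 7, 8}; not p and Diamond Box p there: 3:F, 5:F, 6:F, 7:F, 8:F. ✗
7: successors {2, 3, 4, 5, 6, 7, 8}; not p and Diamond Box p there: 2:F, 3:F, 4:T, 5:F, 6:F, 7:F, 8:F. ✓
8: successors {1, 2, 5, 6, 7, 8}; not p and Diamond Box p there: 1:F, 2:F, 5:F, 6:F, 7:F, 8:F. ✗
Satisfying worlds: {2, 5, 7}.
So Diamond (not p and Diamond Box p) fails at the other 5 worlds.

5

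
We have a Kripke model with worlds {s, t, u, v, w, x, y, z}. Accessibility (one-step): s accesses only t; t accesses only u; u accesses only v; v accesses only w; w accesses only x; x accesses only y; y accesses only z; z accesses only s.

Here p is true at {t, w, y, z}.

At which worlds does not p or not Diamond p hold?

s: not p is T, not Diamond p is F. ✓
t: not p is F, not Diamond p is T. ✓
u: not p is T, not Diamond p is T. ✓
v: not p is T, not Diamond p is F. ✓
w: not p is F, not Diamond p is T. ✓
x: not p is T, not Diamond p is F. ✓
y: not p is F, not Diamond p is F. ✗
z: not p is F, not Diamond p is T. ✓

{s, t, u, v, w, x, z}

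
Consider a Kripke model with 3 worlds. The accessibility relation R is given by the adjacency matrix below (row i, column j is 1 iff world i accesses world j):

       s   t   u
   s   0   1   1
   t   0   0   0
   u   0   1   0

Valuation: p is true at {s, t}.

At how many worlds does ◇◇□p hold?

1

s: successors {t, u}; ◇□p there: t:F, u:T. ✓
t: no successors, so ◇◇□p fails. ✗
u: successors {t}; ◇□p there: t:F. ✗
Satisfying worlds: {s}.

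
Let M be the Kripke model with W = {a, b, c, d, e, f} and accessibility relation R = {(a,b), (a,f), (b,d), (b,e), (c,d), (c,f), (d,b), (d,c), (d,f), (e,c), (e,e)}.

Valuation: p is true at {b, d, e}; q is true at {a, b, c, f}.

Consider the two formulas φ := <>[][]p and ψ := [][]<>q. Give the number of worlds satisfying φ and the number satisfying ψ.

For <>[][]p:
a: successors {b, f}; [][]p there: b:F, f:T. ✓
b: successors {d, e}; [][]p there: d:F, e:F. ✗
c: successors {d, f}; [][]p there: d:F, f:T. ✓
d: successors {b, c, f}; [][]p there: b:F, c:F, f:T. ✓
e: successors {c, e}; [][]p there: c:F, e:F. ✗
f: no successors, so <>[][]p fails. ✗
— 3 worlds.
For [][]<>q:
a: successors {b, f}; []<>q there: b:T, f:T. ✓
b: successors {d, e}; []<>q there: d:F, e:T. ✗
c: successors {d, f}; []<>q there: d:F, f:T. ✗
d: successors {b, c, f}; []<>q there: b:T, c:F, f:T. ✗
e: successors {c, e}; []<>q there: c:F, e:T. ✗
f: no successors, so [][]<>q holds vacuously. ✓
— 2 worlds.

3 and 2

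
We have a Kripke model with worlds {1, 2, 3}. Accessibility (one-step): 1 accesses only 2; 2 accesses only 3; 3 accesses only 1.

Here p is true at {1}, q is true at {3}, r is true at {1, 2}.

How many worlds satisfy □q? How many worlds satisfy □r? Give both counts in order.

1 and 2

For □q:
1: successors {2}; q there: 2:F. ✗
2: successors {3}; q there: 3:T. ✓
3: successors {1}; q there: 1:F. ✗
— 1 world.
For □r:
1: successors {2}; r there: 2:T. ✓
2: successors {3}; r there: 3:F. ✗
3: successors {1}; r there: 1:T. ✓
— 2 worlds.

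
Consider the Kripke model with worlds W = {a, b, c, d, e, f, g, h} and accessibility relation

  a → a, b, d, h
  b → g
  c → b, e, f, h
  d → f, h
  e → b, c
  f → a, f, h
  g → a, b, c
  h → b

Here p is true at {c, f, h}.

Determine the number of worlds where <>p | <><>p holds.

a: <>p is T, <><>p is T. ✓
b: <>p is F, <><>p is T. ✓
c: <>p is T, <><>p is T. ✓
d: <>p is T, <><>p is T. ✓
e: <>p is T, <><>p is T. ✓
f: <>p is T, <><>p is T. ✓
g: <>p is T, <><>p is T. ✓
h: <>p is F, <><>p is F. ✗
Satisfying worlds: {a, b, c, d, e, f, g}.

7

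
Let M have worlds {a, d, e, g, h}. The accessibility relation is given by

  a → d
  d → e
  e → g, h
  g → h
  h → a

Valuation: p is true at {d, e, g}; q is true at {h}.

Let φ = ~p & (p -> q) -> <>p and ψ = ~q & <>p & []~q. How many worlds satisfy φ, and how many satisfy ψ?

For ~p & (p -> q) -> <>p:
a: ~p & (p -> q) is T, <>p is T. ✓
d: ~p & (p -> q) is F, <>p is T. ✓
e: ~p & (p -> q) is F, <>p is T. ✓
g: ~p & (p -> q) is F, <>p is F. ✓
h: ~p & (p -> q) is T, <>p is F. ✗
— 4 worlds.
For ~q & <>p & []~q:
a: ~q & <>p is T, []~q is T. ✓
d: ~q & <>p is T, []~q is T. ✓
e: ~q & <>p is T, []~q is F. ✗
g: ~q & <>p is F, []~q is F. ✗
h: ~q & <>p is F, []~q is T. ✗
— 2 worlds.

4 and 2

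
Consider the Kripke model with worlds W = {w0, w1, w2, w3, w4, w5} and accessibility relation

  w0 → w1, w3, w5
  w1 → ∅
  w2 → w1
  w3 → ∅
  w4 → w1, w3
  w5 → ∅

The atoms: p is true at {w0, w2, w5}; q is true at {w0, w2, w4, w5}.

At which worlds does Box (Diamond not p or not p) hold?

w0: successors {w1, w3, w5}; Diamond not p or not p there: w1:T, w3:T, w5:F. ✗
w1: no successors, so Box (Diamond not p or not p) holds vacuously. ✓
w2: successors {w1}; Diamond not p or not p there: w1:T. ✓
w3: no successors, so Box (Diamond not p or not p) holds vacuously. ✓
w4: successors {w1, w3}; Diamond not p or not p there: w1:T, w3:T. ✓
w5: no successors, so Box (Diamond not p or not p) holds vacuously. ✓

{w1, w2, w3, w4, w5}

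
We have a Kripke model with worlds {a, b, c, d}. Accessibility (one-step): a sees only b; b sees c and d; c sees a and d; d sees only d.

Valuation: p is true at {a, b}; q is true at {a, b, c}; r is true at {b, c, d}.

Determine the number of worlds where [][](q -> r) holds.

a: successors {b}; [](q -> r) there: b:T. ✓
b: successors {c, d}; [](q -> r) there: c:F, d:T. ✗
c: successors {a, d}; [](q -> r) there: a:T, d:T. ✓
d: successors {d}; [](q -> r) there: d:T. ✓
Satisfying worlds: {a, c, d}.

3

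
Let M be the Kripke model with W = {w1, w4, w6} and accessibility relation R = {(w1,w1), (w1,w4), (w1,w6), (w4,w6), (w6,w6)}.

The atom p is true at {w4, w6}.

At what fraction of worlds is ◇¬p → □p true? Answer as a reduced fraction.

w1: ◇¬p is T, □p is F. ✗
w4: ◇¬p is F, □p is T. ✓
w6: ◇¬p is F, □p is T. ✓
That's 2 of 3 worlds, so 2/3.

2/3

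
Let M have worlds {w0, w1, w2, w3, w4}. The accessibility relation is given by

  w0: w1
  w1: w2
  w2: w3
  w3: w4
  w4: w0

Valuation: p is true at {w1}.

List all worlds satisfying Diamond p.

w0: successors {w1}; p there: w1:T. ✓
w1: successors {w2}; p there: w2:F. ✗
w2: successors {w3}; p there: w3:F. ✗
w3: successors {w4}; p there: w4:F. ✗
w4: successors {w0}; p there: w0:F. ✗

{w0}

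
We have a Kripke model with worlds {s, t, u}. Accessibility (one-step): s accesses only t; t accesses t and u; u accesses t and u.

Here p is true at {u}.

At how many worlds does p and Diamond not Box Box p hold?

1

s: p is F, Diamond not Box Box p is T. ✗
t: p is F, Diamond not Box Box p is T. ✗
u: p is T, Diamond not Box Box p is T. ✓
Satisfying worlds: {u}.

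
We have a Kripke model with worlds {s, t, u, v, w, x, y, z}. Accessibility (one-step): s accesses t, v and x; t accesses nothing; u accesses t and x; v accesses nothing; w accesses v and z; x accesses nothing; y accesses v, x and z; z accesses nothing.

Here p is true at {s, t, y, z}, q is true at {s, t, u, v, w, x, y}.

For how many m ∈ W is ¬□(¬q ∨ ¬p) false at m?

s: □(¬q ∨ ¬p) is F. ✓
t: □(¬q ∨ ¬p) is T. ✗
u: □(¬q ∨ ¬p) is F. ✓
v: □(¬q ∨ ¬p) is T. ✗
w: □(¬q ∨ ¬p) is T. ✗
x: □(¬q ∨ ¬p) is T. ✗
y: □(¬q ∨ ¬p) is T. ✗
z: □(¬q ∨ ¬p) is T. ✗
Satisfying worlds: {s, u}.
So ¬□(¬q ∨ ¬p) fails at the other 6 worlds.

6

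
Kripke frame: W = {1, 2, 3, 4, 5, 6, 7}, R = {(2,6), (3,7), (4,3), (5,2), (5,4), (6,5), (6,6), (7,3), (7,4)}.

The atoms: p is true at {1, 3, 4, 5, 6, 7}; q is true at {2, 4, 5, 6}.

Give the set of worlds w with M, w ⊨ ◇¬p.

1: no successors, so ◇¬p fails. ✗
2: successors {6}; ¬p there: 6:F. ✗
3: successors {7}; ¬p there: 7:F. ✗
4: successors {3}; ¬p there: 3:F. ✗
5: successors {2, 4}; ¬p there: 2:T, 4:F. ✓
6: successors {5, 6}; ¬p there: 5:F, 6:F. ✗
7: successors {3, 4}; ¬p there: 3:F, 4:F. ✗

{5}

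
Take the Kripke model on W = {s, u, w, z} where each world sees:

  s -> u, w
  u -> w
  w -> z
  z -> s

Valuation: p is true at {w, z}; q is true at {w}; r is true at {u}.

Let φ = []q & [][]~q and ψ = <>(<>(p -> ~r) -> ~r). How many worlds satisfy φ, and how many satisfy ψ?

For []q & [][]~q:
s: []q is F, [][]~q is F. ✗
u: []q is T, [][]~q is T. ✓
w: []q is F, [][]~q is T. ✗
z: []q is F, [][]~q is F. ✗
— 1 world.
For <>(<>(p -> ~r) -> ~r):
s: successors {u, w}; <>(p -> ~r) -> ~r there: u:F, w:T. ✓
u: successors {w}; <>(p -> ~r) -> ~r there: w:T. ✓
w: successors {z}; <>(p -> ~r) -> ~r there: z:T. ✓
z: successors {s}; <>(p -> ~r) -> ~r there: s:T. ✓
— 4 worlds.

1 and 4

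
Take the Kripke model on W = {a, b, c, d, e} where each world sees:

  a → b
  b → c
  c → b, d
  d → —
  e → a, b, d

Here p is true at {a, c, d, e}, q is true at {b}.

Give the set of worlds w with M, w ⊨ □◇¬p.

a: successors {b}; ◇¬p there: b:F. ✗
b: successors {c}; ◇¬p there: c:T. ✓
c: successors {b, d}; ◇¬p there: b:F, d:F. ✗
d: no successors, so □◇¬p holds vacuously. ✓
e: successors {a, b, d}; ◇¬p there: a:T, b:F, d:F. ✗

{b, d}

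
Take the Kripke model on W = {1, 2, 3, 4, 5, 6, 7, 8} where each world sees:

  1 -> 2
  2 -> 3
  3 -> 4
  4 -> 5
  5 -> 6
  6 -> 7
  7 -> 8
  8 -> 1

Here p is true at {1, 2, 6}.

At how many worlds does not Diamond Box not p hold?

1: Diamond Box not p is T. ✗
2: Diamond Box not p is T. ✗
3: Diamond Box not p is T. ✗
4: Diamond Box not p is F. ✓
5: Diamond Box not p is T. ✗
6: Diamond Box not p is T. ✗
7: Diamond Box not p is F. ✓
8: Diamond Box not p is F. ✓
Satisfying worlds: {4, 7, 8}.

3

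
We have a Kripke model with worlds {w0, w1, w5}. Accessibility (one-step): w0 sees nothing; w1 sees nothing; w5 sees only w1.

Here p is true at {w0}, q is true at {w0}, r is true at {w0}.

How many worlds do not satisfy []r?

1

w0: no successors, so []r holds vacuously. ✓
w1: no successors, so []r holds vacuously. ✓
w5: successors {w1}; r there: w1:F. ✗
Satisfying worlds: {w0, w1}.
So []r fails at the other 1 world.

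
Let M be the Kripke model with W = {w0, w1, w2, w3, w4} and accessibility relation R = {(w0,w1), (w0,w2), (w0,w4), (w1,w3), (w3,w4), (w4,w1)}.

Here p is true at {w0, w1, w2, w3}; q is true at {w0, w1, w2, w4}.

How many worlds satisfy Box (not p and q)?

2

w0: successors {w1, w2, w4}; not p and q there: w1:F, w2:F, w4:T. ✗
w1: successors {w3}; not p and q there: w3:F. ✗
w2: no successors, so Box (not p and q) holds vacuously. ✓
w3: successors {w4}; not p and q there: w4:T. ✓
w4: successors {w1}; not p and q there: w1:F. ✗
Satisfying worlds: {w2, w3}.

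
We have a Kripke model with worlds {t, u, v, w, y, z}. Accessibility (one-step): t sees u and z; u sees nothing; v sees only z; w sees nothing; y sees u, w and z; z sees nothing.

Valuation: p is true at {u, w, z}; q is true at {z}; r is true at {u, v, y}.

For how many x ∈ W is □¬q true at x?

3

t: successors {u, z}; ¬q there: u:T, z:F. ✗
u: no successors, so □¬q holds vacuously. ✓
v: successors {z}; ¬q there: z:F. ✗
w: no successors, so □¬q holds vacuously. ✓
y: successors {u, w, z}; ¬q there: u:T, w:T, z:F. ✗
z: no successors, so □¬q holds vacuously. ✓
Satisfying worlds: {u, w, z}.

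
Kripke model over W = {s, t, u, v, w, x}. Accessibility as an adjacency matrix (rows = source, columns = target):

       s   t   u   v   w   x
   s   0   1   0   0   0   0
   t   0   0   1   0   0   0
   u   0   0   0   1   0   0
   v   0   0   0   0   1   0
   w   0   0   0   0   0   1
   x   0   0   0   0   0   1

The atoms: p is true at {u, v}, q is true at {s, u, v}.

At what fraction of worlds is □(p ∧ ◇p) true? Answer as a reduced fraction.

s: successors {t}; p ∧ ◇p there: t:F. ✗
t: successors {u}; p ∧ ◇p there: u:T. ✓
u: successors {v}; p ∧ ◇p there: v:F. ✗
v: successors {w}; p ∧ ◇p there: w:F. ✗
w: successors {x}; p ∧ ◇p there: x:F. ✗
x: successors {x}; p ∧ ◇p there: x:F. ✗
That's 1 of 6 worlds, so 1/6.

1/6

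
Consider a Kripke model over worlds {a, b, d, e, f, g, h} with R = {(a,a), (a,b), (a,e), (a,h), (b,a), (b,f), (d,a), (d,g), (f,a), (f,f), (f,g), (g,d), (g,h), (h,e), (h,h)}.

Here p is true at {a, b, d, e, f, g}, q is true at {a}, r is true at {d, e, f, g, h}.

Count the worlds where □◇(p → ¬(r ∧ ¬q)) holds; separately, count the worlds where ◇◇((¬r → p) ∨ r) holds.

For □◇(p → ¬(r ∧ ¬q)):
a: successors {a, b, e, h}; ◇(p → ¬(r ∧ ¬q)) there: a:T, b:T, e:F, h:T. ✗
b: successors {a, f}; ◇(p → ¬(r ∧ ¬q)) there: a:T, f:T. ✓
d: successors {a, g}; ◇(p → ¬(r ∧ ¬q)) there: a:T, g:T. ✓
e: no successors, so □◇(p → ¬(r ∧ ¬q)) holds vacuously. ✓
f: successors {a, f, g}; ◇(p → ¬(r ∧ ¬q)) there: a:T, f:T, g:T. ✓
g: successors {d, h}; ◇(p → ¬(r ∧ ¬q)) there: d:T, h:T. ✓
h: successors {e, h}; ◇(p → ¬(r ∧ ¬q)) there: e:F, h:T. ✗
— 5 worlds.
For ◇◇((¬r → p) ∨ r):
a: successors {a, b, e, h}; ◇((¬r → p) ∨ r) there: a:T, b:T, e:F, h:T. ✓
b: successors {a, f}; ◇((¬r → p) ∨ r) there: a:T, f:T. ✓
d: successors {a, g}; ◇((¬r → p) ∨ r) there: a:T, g:T. ✓
e: no successors, so ◇◇((¬r → p) ∨ r) fails. ✗
f: successors {a, f, g}; ◇((¬r → p) ∨ r) there: a:T, f:T, g:T. ✓
g: successors {d, h}; ◇((¬r → p) ∨ r) there: d:T, h:T. ✓
h: successors {e, h}; ◇((¬r → p) ∨ r) there: e:F, h:T. ✓
— 6 worlds.

5 and 6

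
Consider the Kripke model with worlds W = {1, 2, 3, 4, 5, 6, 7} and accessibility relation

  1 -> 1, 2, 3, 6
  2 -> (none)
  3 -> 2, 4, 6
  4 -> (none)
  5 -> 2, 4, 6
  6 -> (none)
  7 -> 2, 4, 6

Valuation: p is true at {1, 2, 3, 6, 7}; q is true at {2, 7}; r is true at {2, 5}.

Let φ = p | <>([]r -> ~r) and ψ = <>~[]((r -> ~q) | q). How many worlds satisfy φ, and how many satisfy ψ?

For p | <>([]r -> ~r):
1: p is T, <>([]r -> ~r) is T. ✓
2: p is T, <>([]r -> ~r) is F. ✓
3: p is T, <>([]r -> ~r) is T. ✓
4: p is F, <>([]r -> ~r) is F. ✗
5: p is F, <>([]r -> ~r) is T. ✓
6: p is T, <>([]r -> ~r) is F. ✓
7: p is T, <>([]r -> ~r) is T. ✓
— 6 worlds.
For <>~[]((r -> ~q) | q):
1: successors {1, 2, 3, 6}; ~[]((r -> ~q) | q) there: 1:F, 2:F, 3:F, 6:F. ✗
2: no successors, so <>~[]((r -> ~q) | q) fails. ✗
3: successors {2, 4, 6}; ~[]((r -> ~q) | q) there: 2:F, 4:F, 6:F. ✗
4: no successors, so <>~[]((r -> ~q) | q) fails. ✗
5: successors {2, 4, 6}; ~[]((r -> ~q) | q) there: 2:F, 4:F, 6:F. ✗
6: no successors, so <>~[]((r -> ~q) | q) fails. ✗
7: successors {2, 4, 6}; ~[]((r -> ~q) | q) there: 2:F, 4:F, 6:F. ✗
— 0 worlds.

6 and 0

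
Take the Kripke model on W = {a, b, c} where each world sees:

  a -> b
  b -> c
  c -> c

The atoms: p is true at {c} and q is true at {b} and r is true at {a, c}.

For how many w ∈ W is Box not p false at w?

a: successors {b}; not p there: b:T. ✓
b: successors {c}; not p there: c:F. ✗
c: successors {c}; not p there: c:F. ✗
Satisfying worlds: {a}.
So Box not p fails at the other 2 worlds.

2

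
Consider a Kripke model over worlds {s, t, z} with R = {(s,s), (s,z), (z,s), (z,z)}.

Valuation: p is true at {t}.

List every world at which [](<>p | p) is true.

s: successors {s, z}; <>p | p there: s:F, z:F. ✗
t: no successors, so [](<>p | p) holds vacuously. ✓
z: successors {s, z}; <>p | p there: s:F, z:F. ✗

{t}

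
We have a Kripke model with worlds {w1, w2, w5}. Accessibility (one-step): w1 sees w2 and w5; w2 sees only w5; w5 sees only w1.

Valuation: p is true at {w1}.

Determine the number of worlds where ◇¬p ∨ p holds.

w1: ◇¬p is T, p is T. ✓
w2: ◇¬p is T, p is F. ✓
w5: ◇¬p is F, p is F. ✗
Satisfying worlds: {w1, w2}.

2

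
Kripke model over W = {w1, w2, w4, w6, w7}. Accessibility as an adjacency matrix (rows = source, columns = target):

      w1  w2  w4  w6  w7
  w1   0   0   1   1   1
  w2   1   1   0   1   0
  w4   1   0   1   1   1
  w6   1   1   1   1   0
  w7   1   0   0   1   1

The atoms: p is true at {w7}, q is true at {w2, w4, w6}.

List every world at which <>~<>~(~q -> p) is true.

w1: successors {w4, w6, w7}; ~<>~(~q -> p) there: w4:F, w6:F, w7:F. ✗
w2: successors {w1, w2, w6}; ~<>~(~q -> p) there: w1:T, w2:F, w6:F. ✓
w4: successors {w1, w4, w6, w7}; ~<>~(~q -> p) there: w1:T, w4:F, w6:F, w7:F. ✓
w6: successors {w1, w2, w4, w6}; ~<>~(~q -> p) there: w1:T, w2:F, w4:F, w6:F. ✓
w7: successors {w1, w6, w7}; ~<>~(~q -> p) there: w1:T, w6:F, w7:F. ✓

{w2, w4, w6, w7}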